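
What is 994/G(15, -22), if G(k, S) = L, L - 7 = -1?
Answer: 497/3 ≈ 165.67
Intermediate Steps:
L = 6 (L = 7 - 1 = 6)
G(k, S) = 6
994/G(15, -22) = 994/6 = 994*(⅙) = 497/3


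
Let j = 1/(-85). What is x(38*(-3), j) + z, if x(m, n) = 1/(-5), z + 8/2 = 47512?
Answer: 237539/5 ≈ 47508.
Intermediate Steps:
j = -1/85 ≈ -0.011765
z = 47508 (z = -4 + 47512 = 47508)
x(m, n) = -1/5
x(38*(-3), j) + z = -1/5 + 47508 = 237539/5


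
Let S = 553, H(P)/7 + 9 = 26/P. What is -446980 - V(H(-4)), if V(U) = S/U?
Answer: -13856222/31 ≈ -4.4698e+5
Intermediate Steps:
H(P) = -63 + 182/P (H(P) = -63 + 7*(26/P) = -63 + 182/P)
V(U) = 553/U
-446980 - V(H(-4)) = -446980 - 553/(-63 + 182/(-4)) = -446980 - 553/(-63 + 182*(-¼)) = -446980 - 553/(-63 - 91/2) = -446980 - 553/(-217/2) = -446980 - 553*(-2)/217 = -446980 - 1*(-158/31) = -446980 + 158/31 = -13856222/31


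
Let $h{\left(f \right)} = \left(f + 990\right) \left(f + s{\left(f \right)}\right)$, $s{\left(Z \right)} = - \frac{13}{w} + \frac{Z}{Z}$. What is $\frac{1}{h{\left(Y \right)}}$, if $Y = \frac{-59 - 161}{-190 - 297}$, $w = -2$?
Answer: $\frac{237169}{1867900375} \approx 0.00012697$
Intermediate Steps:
$Y = \frac{220}{487}$ ($Y = - \frac{220}{-487} = \left(-220\right) \left(- \frac{1}{487}\right) = \frac{220}{487} \approx 0.45175$)
$s{\left(Z \right)} = \frac{15}{2}$ ($s{\left(Z \right)} = - \frac{13}{-2} + \frac{Z}{Z} = \left(-13\right) \left(- \frac{1}{2}\right) + 1 = \frac{13}{2} + 1 = \frac{15}{2}$)
$h{\left(f \right)} = \left(990 + f\right) \left(\frac{15}{2} + f\right)$ ($h{\left(f \right)} = \left(f + 990\right) \left(f + \frac{15}{2}\right) = \left(990 + f\right) \left(\frac{15}{2} + f\right)$)
$\frac{1}{h{\left(Y \right)}} = \frac{1}{7425 + \left(\frac{220}{487}\right)^{2} + \frac{1995}{2} \cdot \frac{220}{487}} = \frac{1}{7425 + \frac{48400}{237169} + \frac{219450}{487}} = \frac{1}{\frac{1867900375}{237169}} = \frac{237169}{1867900375}$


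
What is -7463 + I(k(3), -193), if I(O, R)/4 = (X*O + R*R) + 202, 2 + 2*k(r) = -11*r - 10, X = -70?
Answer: 148641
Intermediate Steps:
k(r) = -6 - 11*r/2 (k(r) = -1 + (-11*r - 10)/2 = -1 + (-10 - 11*r)/2 = -1 + (-5 - 11*r/2) = -6 - 11*r/2)
I(O, R) = 808 - 280*O + 4*R² (I(O, R) = 4*((-70*O + R*R) + 202) = 4*((-70*O + R²) + 202) = 4*((R² - 70*O) + 202) = 4*(202 + R² - 70*O) = 808 - 280*O + 4*R²)
-7463 + I(k(3), -193) = -7463 + (808 - 280*(-6 - 11/2*3) + 4*(-193)²) = -7463 + (808 - 280*(-6 - 33/2) + 4*37249) = -7463 + (808 - 280*(-45/2) + 148996) = -7463 + (808 + 6300 + 148996) = -7463 + 156104 = 148641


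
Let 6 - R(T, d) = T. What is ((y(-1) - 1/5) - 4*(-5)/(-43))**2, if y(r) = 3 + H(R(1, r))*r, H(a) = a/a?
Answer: 82369/46225 ≈ 1.7819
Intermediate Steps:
R(T, d) = 6 - T
H(a) = 1
y(r) = 3 + r (y(r) = 3 + 1*r = 3 + r)
((y(-1) - 1/5) - 4*(-5)/(-43))**2 = (((3 - 1) - 1/5) - 4*(-5)/(-43))**2 = ((2 - 1*1/5) + 20*(-1/43))**2 = ((2 - 1/5) - 20/43)**2 = (9/5 - 20/43)**2 = (287/215)**2 = 82369/46225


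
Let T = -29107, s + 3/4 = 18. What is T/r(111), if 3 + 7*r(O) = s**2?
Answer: -3259984/4713 ≈ -691.70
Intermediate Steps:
s = 69/4 (s = -3/4 + 18 = 69/4 ≈ 17.250)
r(O) = 4713/112 (r(O) = -3/7 + (69/4)**2/7 = -3/7 + (1/7)*(4761/16) = -3/7 + 4761/112 = 4713/112)
T/r(111) = -29107/4713/112 = -29107*112/4713 = -3259984/4713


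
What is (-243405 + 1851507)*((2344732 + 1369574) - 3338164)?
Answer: 604874702484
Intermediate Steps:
(-243405 + 1851507)*((2344732 + 1369574) - 3338164) = 1608102*(3714306 - 3338164) = 1608102*376142 = 604874702484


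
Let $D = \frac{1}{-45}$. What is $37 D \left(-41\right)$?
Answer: $\frac{1517}{45} \approx 33.711$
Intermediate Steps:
$D = - \frac{1}{45} \approx -0.022222$
$37 D \left(-41\right) = 37 \left(- \frac{1}{45}\right) \left(-41\right) = \left(- \frac{37}{45}\right) \left(-41\right) = \frac{1517}{45}$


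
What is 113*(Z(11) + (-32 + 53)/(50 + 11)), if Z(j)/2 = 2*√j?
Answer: 2373/61 + 452*√11 ≈ 1538.0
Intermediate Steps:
Z(j) = 4*√j (Z(j) = 2*(2*√j) = 4*√j)
113*(Z(11) + (-32 + 53)/(50 + 11)) = 113*(4*√11 + (-32 + 53)/(50 + 11)) = 113*(4*√11 + 21/61) = 113*(21/61 + 4*√11) = 2373/61 + 452*√11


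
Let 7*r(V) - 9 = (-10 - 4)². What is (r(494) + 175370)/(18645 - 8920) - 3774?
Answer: -51137451/13615 ≈ -3756.0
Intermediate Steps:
r(V) = 205/7 (r(V) = 9/7 + (-10 - 4)²/7 = 9/7 + (⅐)*(-14)² = 9/7 + (⅐)*196 = 9/7 + 28 = 205/7)
(r(494) + 175370)/(18645 - 8920) - 3774 = (205/7 + 175370)/(18645 - 8920) - 3774 = (1227795/7)/9725 - 3774 = (1227795/7)*(1/9725) - 3774 = 245559/13615 - 3774 = -51137451/13615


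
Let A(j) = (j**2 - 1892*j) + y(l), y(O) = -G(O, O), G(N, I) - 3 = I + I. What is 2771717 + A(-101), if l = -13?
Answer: 2973033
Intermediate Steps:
G(N, I) = 3 + 2*I (G(N, I) = 3 + (I + I) = 3 + 2*I)
y(O) = -3 - 2*O (y(O) = -(3 + 2*O) = -3 - 2*O)
A(j) = 23 + j**2 - 1892*j (A(j) = (j**2 - 1892*j) + (-3 - 2*(-13)) = (j**2 - 1892*j) + (-3 + 26) = (j**2 - 1892*j) + 23 = 23 + j**2 - 1892*j)
2771717 + A(-101) = 2771717 + (23 + (-101)**2 - 1892*(-101)) = 2771717 + (23 + 10201 + 191092) = 2771717 + 201316 = 2973033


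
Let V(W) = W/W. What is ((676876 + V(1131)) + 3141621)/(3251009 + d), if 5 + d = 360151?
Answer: 3818498/3611155 ≈ 1.0574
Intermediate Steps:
V(W) = 1
d = 360146 (d = -5 + 360151 = 360146)
((676876 + V(1131)) + 3141621)/(3251009 + d) = ((676876 + 1) + 3141621)/(3251009 + 360146) = (676877 + 3141621)/3611155 = 3818498*(1/3611155) = 3818498/3611155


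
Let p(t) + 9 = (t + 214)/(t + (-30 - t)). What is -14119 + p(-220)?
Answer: -70639/5 ≈ -14128.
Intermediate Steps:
p(t) = -242/15 - t/30 (p(t) = -9 + (t + 214)/(t + (-30 - t)) = -9 + (214 + t)/(-30) = -9 + (214 + t)*(-1/30) = -9 + (-107/15 - t/30) = -242/15 - t/30)
-14119 + p(-220) = -14119 + (-242/15 - 1/30*(-220)) = -14119 + (-242/15 + 22/3) = -14119 - 44/5 = -70639/5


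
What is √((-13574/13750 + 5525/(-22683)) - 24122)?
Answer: I*√7757405154928338/567075 ≈ 155.32*I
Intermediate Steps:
√((-13574/13750 + 5525/(-22683)) - 24122) = √((-13574*1/13750 + 5525*(-1/22683)) - 24122) = √((-617/625 - 5525/22683) - 24122) = √(-17448536/14176875 - 24122) = √(-341992027286/14176875) = I*√7757405154928338/567075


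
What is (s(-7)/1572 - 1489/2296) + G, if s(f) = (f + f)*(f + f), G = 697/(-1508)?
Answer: -335428375/340177656 ≈ -0.98604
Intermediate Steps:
G = -697/1508 (G = 697*(-1/1508) = -697/1508 ≈ -0.46220)
s(f) = 4*f**2 (s(f) = (2*f)*(2*f) = 4*f**2)
(s(-7)/1572 - 1489/2296) + G = ((4*(-7)**2)/1572 - 1489/2296) - 697/1508 = ((4*49)*(1/1572) - 1489*1/2296) - 697/1508 = (196*(1/1572) - 1489/2296) - 697/1508 = (49/393 - 1489/2296) - 697/1508 = -472673/902328 - 697/1508 = -335428375/340177656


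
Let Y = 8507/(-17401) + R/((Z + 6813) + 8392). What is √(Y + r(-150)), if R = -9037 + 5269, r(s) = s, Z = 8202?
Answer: I*√24992439491753507969/407305207 ≈ 12.274*I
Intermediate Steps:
R = -3768
Y = -264690317/407305207 (Y = 8507/(-17401) - 3768/((8202 + 6813) + 8392) = 8507*(-1/17401) - 3768/(15015 + 8392) = -8507/17401 - 3768/23407 = -264690317/407305207 ≈ -0.64986)
√(Y + r(-150)) = √(-264690317/407305207 - 150) = √(-61360471367/407305207) = I*√24992439491753507969/407305207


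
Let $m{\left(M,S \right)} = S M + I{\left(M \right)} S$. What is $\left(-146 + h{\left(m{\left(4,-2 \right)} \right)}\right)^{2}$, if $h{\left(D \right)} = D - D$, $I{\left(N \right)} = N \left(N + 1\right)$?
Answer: $21316$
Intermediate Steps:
$I{\left(N \right)} = N \left(1 + N\right)$
$m{\left(M,S \right)} = M S + M S \left(1 + M\right)$ ($m{\left(M,S \right)} = S M + M \left(1 + M\right) S = M S + M S \left(1 + M\right)$)
$h{\left(D \right)} = 0$
$\left(-146 + h{\left(m{\left(4,-2 \right)} \right)}\right)^{2} = \left(-146 + 0\right)^{2} = \left(-146\right)^{2} = 21316$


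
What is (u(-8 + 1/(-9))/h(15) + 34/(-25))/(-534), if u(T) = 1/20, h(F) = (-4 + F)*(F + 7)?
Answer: 10969/4307600 ≈ 0.0025464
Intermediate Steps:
h(F) = (-4 + F)*(7 + F)
u(T) = 1/20
(u(-8 + 1/(-9))/h(15) + 34/(-25))/(-534) = (1/(20*(-28 + 15² + 3*15)) + 34/(-25))/(-534) = (1/(20*(-28 + 225 + 45)) + 34*(-1/25))*(-1/534) = ((1/20)/242 - 34/25)*(-1/534) = ((1/20)*(1/242) - 34/25)*(-1/534) = (1/4840 - 34/25)*(-1/534) = -32907/24200*(-1/534) = 10969/4307600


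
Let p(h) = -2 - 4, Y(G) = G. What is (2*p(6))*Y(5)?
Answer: -60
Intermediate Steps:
p(h) = -6
(2*p(6))*Y(5) = (2*(-6))*5 = -12*5 = -60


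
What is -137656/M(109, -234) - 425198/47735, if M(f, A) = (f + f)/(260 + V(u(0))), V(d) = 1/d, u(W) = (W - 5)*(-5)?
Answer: -4272044787826/26015575 ≈ -1.6421e+5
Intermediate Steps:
u(W) = 25 - 5*W (u(W) = (-5 + W)*(-5) = 25 - 5*W)
M(f, A) = 50*f/6501 (M(f, A) = (f + f)/(260 + 1/(25 - 5*0)) = (2*f)/(260 + 1/(25 + 0)) = (2*f)/(260 + 1/25) = (2*f)/(6501/25) = (2*f)*(25/6501) = 50*f/6501)
-137656/M(109, -234) - 425198/47735 = -137656/((50/6501)*109) - 425198/47735 = -137656/5450/6501 - 425198*1/47735 = -137656*6501/5450 - 425198/47735 = -447450828/2725 - 425198/47735 = -4272044787826/26015575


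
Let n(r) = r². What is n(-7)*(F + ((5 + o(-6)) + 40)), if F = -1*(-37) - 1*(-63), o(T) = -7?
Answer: 6762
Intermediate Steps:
F = 100 (F = 37 + 63 = 100)
n(-7)*(F + ((5 + o(-6)) + 40)) = (-7)²*(100 + ((5 - 7) + 40)) = 49*(100 + (-2 + 40)) = 49*(100 + 38) = 49*138 = 6762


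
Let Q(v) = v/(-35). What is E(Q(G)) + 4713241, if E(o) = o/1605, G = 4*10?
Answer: 52953262627/11235 ≈ 4.7132e+6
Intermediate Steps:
G = 40
Q(v) = -v/35 (Q(v) = v*(-1/35) = -v/35)
E(o) = o/1605 (E(o) = o*(1/1605) = o/1605)
E(Q(G)) + 4713241 = (-1/35*40)/1605 + 4713241 = (1/1605)*(-8/7) + 4713241 = -8/11235 + 4713241 = 52953262627/11235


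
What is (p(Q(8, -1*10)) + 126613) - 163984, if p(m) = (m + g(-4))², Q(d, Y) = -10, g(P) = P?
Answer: -37175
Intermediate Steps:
p(m) = (-4 + m)² (p(m) = (m - 4)² = (-4 + m)²)
(p(Q(8, -1*10)) + 126613) - 163984 = ((-4 - 10)² + 126613) - 163984 = ((-14)² + 126613) - 163984 = (196 + 126613) - 163984 = 126809 - 163984 = -37175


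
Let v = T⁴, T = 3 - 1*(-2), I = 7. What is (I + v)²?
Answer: 399424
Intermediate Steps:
T = 5 (T = 3 + 2 = 5)
v = 625 (v = 5⁴ = 625)
(I + v)² = (7 + 625)² = 632² = 399424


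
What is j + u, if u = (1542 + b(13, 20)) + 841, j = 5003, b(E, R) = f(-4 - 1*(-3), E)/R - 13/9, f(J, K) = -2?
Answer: 664601/90 ≈ 7384.5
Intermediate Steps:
b(E, R) = -13/9 - 2/R (b(E, R) = -2/R - 13/9 = -13/9 - 2/R)
u = 214331/90 (u = (1542 + (-13/9 - 2/20)) + 841 = (1542 + (-13/9 - 2*1/20)) + 841 = (1542 + (-13/9 - ⅒)) + 841 = (1542 - 139/90) + 841 = 138641/90 + 841 = 214331/90 ≈ 2381.5)
j + u = 5003 + 214331/90 = 664601/90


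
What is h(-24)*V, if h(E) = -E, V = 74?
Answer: 1776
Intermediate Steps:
h(-24)*V = -1*(-24)*74 = 24*74 = 1776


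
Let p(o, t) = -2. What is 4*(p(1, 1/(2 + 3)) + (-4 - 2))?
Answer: -32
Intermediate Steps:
4*(p(1, 1/(2 + 3)) + (-4 - 2)) = 4*(-2 + (-4 - 2)) = 4*(-2 - 6) = 4*(-8) = -32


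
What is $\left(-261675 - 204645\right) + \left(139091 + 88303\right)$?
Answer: $-238926$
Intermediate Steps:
$\left(-261675 - 204645\right) + \left(139091 + 88303\right) = -466320 + 227394 = -238926$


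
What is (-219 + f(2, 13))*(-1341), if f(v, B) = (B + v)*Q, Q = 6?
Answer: 172989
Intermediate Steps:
f(v, B) = 6*B + 6*v (f(v, B) = (B + v)*6 = 6*B + 6*v)
(-219 + f(2, 13))*(-1341) = (-219 + (6*13 + 6*2))*(-1341) = (-219 + (78 + 12))*(-1341) = (-219 + 90)*(-1341) = -129*(-1341) = 172989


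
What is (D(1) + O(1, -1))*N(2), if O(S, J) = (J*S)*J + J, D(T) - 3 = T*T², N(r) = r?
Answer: 8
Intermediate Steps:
D(T) = 3 + T³ (D(T) = 3 + T*T² = 3 + T³)
O(S, J) = J + S*J² (O(S, J) = S*J² + J = J + S*J²)
(D(1) + O(1, -1))*N(2) = ((3 + 1³) - (1 - 1*1))*2 = ((3 + 1) - (1 - 1))*2 = (4 - 1*0)*2 = (4 + 0)*2 = 4*2 = 8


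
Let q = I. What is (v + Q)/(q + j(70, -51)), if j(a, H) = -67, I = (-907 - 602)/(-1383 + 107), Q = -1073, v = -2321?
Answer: 4330744/83983 ≈ 51.567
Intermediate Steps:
I = 1509/1276 (I = -1509/(-1276) = -1509*(-1/1276) = 1509/1276 ≈ 1.1826)
q = 1509/1276 ≈ 1.1826
(v + Q)/(q + j(70, -51)) = (-2321 - 1073)/(1509/1276 - 67) = -3394/(-83983/1276) = -3394*(-1276/83983) = 4330744/83983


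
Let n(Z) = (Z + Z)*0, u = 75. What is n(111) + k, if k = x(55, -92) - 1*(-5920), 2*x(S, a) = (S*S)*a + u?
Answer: -266385/2 ≈ -1.3319e+5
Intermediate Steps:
x(S, a) = 75/2 + a*S²/2 (x(S, a) = ((S*S)*a + 75)/2 = (S²*a + 75)/2 = (a*S² + 75)/2 = (75 + a*S²)/2 = 75/2 + a*S²/2)
n(Z) = 0 (n(Z) = (2*Z)*0 = 0)
k = -266385/2 (k = (75/2 + (½)*(-92)*55²) - 1*(-5920) = (75/2 + (½)*(-92)*3025) + 5920 = (75/2 - 139150) + 5920 = -278225/2 + 5920 = -266385/2 ≈ -1.3319e+5)
n(111) + k = 0 - 266385/2 = -266385/2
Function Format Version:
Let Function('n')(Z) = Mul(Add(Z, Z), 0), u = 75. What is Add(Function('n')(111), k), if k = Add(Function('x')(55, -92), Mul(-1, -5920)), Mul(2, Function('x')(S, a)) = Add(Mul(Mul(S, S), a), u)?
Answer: Rational(-266385, 2) ≈ -1.3319e+5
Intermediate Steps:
Function('x')(S, a) = Add(Rational(75, 2), Mul(Rational(1, 2), a, Pow(S, 2))) (Function('x')(S, a) = Mul(Rational(1, 2), Add(Mul(Mul(S, S), a), 75)) = Mul(Rational(1, 2), Add(Mul(Pow(S, 2), a), 75)) = Mul(Rational(1, 2), Add(Mul(a, Pow(S, 2)), 75)) = Mul(Rational(1, 2), Add(75, Mul(a, Pow(S, 2)))) = Add(Rational(75, 2), Mul(Rational(1, 2), a, Pow(S, 2))))
Function('n')(Z) = 0 (Function('n')(Z) = Mul(Mul(2, Z), 0) = 0)
k = Rational(-266385, 2) (k = Add(Add(Rational(75, 2), Mul(Rational(1, 2), -92, Pow(55, 2))), Mul(-1, -5920)) = Add(Add(Rational(75, 2), Mul(Rational(1, 2), -92, 3025)), 5920) = Add(Add(Rational(75, 2), -139150), 5920) = Add(Rational(-278225, 2), 5920) = Rational(-266385, 2) ≈ -1.3319e+5)
Add(Function('n')(111), k) = Add(0, Rational(-266385, 2)) = Rational(-266385, 2)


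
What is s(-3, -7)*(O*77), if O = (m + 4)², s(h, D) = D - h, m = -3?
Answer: -308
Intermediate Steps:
O = 1 (O = (-3 + 4)² = 1² = 1)
s(-3, -7)*(O*77) = (-7 - 1*(-3))*(1*77) = (-7 + 3)*77 = -4*77 = -308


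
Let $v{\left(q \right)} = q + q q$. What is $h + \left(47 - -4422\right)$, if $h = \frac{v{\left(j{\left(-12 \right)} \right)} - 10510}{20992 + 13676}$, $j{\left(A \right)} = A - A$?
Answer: $\frac{77460391}{17334} \approx 4468.7$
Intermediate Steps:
$j{\left(A \right)} = 0$
$v{\left(q \right)} = q + q^{2}$
$h = - \frac{5255}{17334}$ ($h = \frac{0 \left(1 + 0\right) - 10510}{20992 + 13676} = \frac{0 \cdot 1 - 10510}{34668} = \left(0 - 10510\right) \frac{1}{34668} = \left(-10510\right) \frac{1}{34668} = - \frac{5255}{17334} \approx -0.30316$)
$h + \left(47 - -4422\right) = - \frac{5255}{17334} + \left(47 - -4422\right) = - \frac{5255}{17334} + \left(47 + 4422\right) = - \frac{5255}{17334} + 4469 = \frac{77460391}{17334}$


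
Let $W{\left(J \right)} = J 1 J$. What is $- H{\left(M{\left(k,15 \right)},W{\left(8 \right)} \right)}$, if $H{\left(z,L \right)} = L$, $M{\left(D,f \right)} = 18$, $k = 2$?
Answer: $-64$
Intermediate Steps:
$W{\left(J \right)} = J^{2}$ ($W{\left(J \right)} = J J = J^{2}$)
$- H{\left(M{\left(k,15 \right)},W{\left(8 \right)} \right)} = - 8^{2} = \left(-1\right) 64 = -64$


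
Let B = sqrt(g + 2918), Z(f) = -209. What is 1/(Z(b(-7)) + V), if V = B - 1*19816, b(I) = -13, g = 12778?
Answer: -2225/44553881 - 4*sqrt(109)/133661643 ≈ -5.0252e-5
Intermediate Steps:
B = 12*sqrt(109) (B = sqrt(12778 + 2918) = sqrt(15696) = 12*sqrt(109) ≈ 125.28)
V = -19816 + 12*sqrt(109) (V = 12*sqrt(109) - 1*19816 = 12*sqrt(109) - 19816 = -19816 + 12*sqrt(109) ≈ -19691.)
1/(Z(b(-7)) + V) = 1/(-209 + (-19816 + 12*sqrt(109))) = 1/(-20025 + 12*sqrt(109))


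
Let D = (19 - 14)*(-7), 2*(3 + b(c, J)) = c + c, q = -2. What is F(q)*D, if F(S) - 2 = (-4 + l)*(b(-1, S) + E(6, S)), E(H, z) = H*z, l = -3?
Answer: -3990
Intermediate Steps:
b(c, J) = -3 + c (b(c, J) = -3 + (c + c)/2 = -3 + (2*c)/2 = -3 + c)
D = -35 (D = 5*(-7) = -35)
F(S) = 30 - 42*S (F(S) = 2 + (-4 - 3)*((-3 - 1) + 6*S) = 2 - 7*(-4 + 6*S) = 2 + (28 - 42*S) = 30 - 42*S)
F(q)*D = (30 - 42*(-2))*(-35) = (30 + 84)*(-35) = 114*(-35) = -3990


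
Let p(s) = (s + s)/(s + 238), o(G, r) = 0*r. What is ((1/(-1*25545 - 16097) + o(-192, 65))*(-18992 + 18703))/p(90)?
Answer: 11849/936945 ≈ 0.012646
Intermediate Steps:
o(G, r) = 0
p(s) = 2*s/(238 + s) (p(s) = (2*s)/(238 + s) = 2*s/(238 + s))
((1/(-1*25545 - 16097) + o(-192, 65))*(-18992 + 18703))/p(90) = ((1/(-1*25545 - 16097) + 0)*(-18992 + 18703))/((2*90/(238 + 90))) = ((1/(-25545 - 16097) + 0)*(-289))/((2*90/328)) = ((1/(-41642) + 0)*(-289))/((2*90*(1/328))) = ((-1/41642 + 0)*(-289))/(45/82) = -1/41642*(-289)*(82/45) = (289/41642)*(82/45) = 11849/936945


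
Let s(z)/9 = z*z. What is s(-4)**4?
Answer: 429981696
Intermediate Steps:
s(z) = 9*z**2 (s(z) = 9*(z*z) = 9*z**2)
s(-4)**4 = (9*(-4)**2)**4 = (9*16)**4 = 144**4 = 429981696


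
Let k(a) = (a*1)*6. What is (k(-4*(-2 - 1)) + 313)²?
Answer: 148225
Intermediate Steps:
k(a) = 6*a (k(a) = a*6 = 6*a)
(k(-4*(-2 - 1)) + 313)² = (6*(-4*(-2 - 1)) + 313)² = (6*(-4*(-3)) + 313)² = (6*12 + 313)² = (72 + 313)² = 385² = 148225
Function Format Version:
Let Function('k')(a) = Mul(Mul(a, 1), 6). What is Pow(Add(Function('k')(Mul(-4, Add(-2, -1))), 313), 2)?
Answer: 148225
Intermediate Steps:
Function('k')(a) = Mul(6, a) (Function('k')(a) = Mul(a, 6) = Mul(6, a))
Pow(Add(Function('k')(Mul(-4, Add(-2, -1))), 313), 2) = Pow(Add(Mul(6, Mul(-4, Add(-2, -1))), 313), 2) = Pow(Add(Mul(6, Mul(-4, -3)), 313), 2) = Pow(Add(Mul(6, 12), 313), 2) = Pow(Add(72, 313), 2) = Pow(385, 2) = 148225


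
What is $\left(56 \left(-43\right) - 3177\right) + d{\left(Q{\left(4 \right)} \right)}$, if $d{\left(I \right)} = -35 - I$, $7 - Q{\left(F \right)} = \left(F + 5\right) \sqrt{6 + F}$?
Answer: $-5627 + 9 \sqrt{10} \approx -5598.5$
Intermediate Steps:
$Q{\left(F \right)} = 7 - \sqrt{6 + F} \left(5 + F\right)$ ($Q{\left(F \right)} = 7 - \left(F + 5\right) \sqrt{6 + F} = 7 - \left(5 + F\right) \sqrt{6 + F} = 7 - \sqrt{6 + F} \left(5 + F\right)$)
$\left(56 \left(-43\right) - 3177\right) + d{\left(Q{\left(4 \right)} \right)} = \left(56 \left(-43\right) - 3177\right) - \left(42 - 5 \sqrt{6 + 4} - 4 \sqrt{6 + 4}\right) = \left(-2408 - 3177\right) - \left(42 - 5 \sqrt{10} - 4 \sqrt{10}\right) = -5585 - \left(42 - 9 \sqrt{10}\right) = -5627 + 9 \sqrt{10}$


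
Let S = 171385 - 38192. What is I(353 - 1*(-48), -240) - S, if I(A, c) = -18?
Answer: -133211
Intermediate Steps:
S = 133193
I(353 - 1*(-48), -240) - S = -18 - 1*133193 = -18 - 133193 = -133211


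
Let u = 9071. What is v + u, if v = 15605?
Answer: 24676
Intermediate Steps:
v + u = 15605 + 9071 = 24676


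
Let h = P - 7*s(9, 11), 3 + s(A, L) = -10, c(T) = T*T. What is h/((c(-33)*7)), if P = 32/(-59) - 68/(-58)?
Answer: 22397/1863279 ≈ 0.012020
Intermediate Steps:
c(T) = T²
s(A, L) = -13 (s(A, L) = -3 - 10 = -13)
P = 1078/1711 (P = 32*(-1/59) - 68*(-1/58) = -32/59 + 34/29 = 1078/1711 ≈ 0.63004)
h = 156779/1711 (h = 1078/1711 - 7*(-13) = 1078/1711 + 91 = 156779/1711 ≈ 91.630)
h/((c(-33)*7)) = 156779/(1711*(((-33)²*7))) = 156779/(1711*((1089*7))) = (156779/1711)/7623 = (156779/1711)*(1/7623) = 22397/1863279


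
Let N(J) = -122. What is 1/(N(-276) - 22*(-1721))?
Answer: 1/37740 ≈ 2.6497e-5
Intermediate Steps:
1/(N(-276) - 22*(-1721)) = 1/(-122 - 22*(-1721)) = 1/(-122 + 37862) = 1/37740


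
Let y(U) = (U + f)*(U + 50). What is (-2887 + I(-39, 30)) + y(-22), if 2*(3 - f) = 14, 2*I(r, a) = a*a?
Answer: -3165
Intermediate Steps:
I(r, a) = a²/2 (I(r, a) = (a*a)/2 = a²/2)
f = -4 (f = 3 - ½*14 = 3 - 7 = -4)
y(U) = (-4 + U)*(50 + U) (y(U) = (U - 4)*(U + 50) = (-4 + U)*(50 + U))
(-2887 + I(-39, 30)) + y(-22) = (-2887 + (½)*30²) + (-200 + (-22)² + 46*(-22)) = (-2887 + (½)*900) + (-200 + 484 - 1012) = (-2887 + 450) - 728 = -2437 - 728 = -3165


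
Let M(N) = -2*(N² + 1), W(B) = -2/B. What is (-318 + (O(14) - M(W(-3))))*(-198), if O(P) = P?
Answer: 59620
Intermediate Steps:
M(N) = -2 - 2*N² (M(N) = -2*(1 + N²) = -2 - 2*N²)
(-318 + (O(14) - M(W(-3))))*(-198) = (-318 + (14 - (-2 - 2*(-2/(-3))²)))*(-198) = (-318 + (14 - (-2 - 2*(-2*(-⅓))²)))*(-198) = (-318 + (14 - (-2 - 2*(⅔)²)))*(-198) = (-318 + (14 - (-2 - 2*4/9)))*(-198) = (-318 + (14 - (-2 - 8/9)))*(-198) = (-318 + (14 - 1*(-26/9)))*(-198) = (-318 + (14 + 26/9))*(-198) = (-318 + 152/9)*(-198) = -2710/9*(-198) = 59620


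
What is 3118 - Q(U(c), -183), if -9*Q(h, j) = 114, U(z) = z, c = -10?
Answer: 9392/3 ≈ 3130.7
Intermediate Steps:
Q(h, j) = -38/3 (Q(h, j) = -⅑*114 = -38/3)
3118 - Q(U(c), -183) = 3118 - 1*(-38/3) = 3118 + 38/3 = 9392/3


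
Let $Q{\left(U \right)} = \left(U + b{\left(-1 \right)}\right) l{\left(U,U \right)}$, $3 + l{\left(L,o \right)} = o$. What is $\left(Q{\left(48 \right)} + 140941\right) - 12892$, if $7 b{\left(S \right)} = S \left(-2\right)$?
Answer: $\frac{911553}{7} \approx 1.3022 \cdot 10^{5}$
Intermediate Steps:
$b{\left(S \right)} = - \frac{2 S}{7}$ ($b{\left(S \right)} = \frac{S \left(-2\right)}{7} = \frac{\left(-2\right) S}{7} = - \frac{2 S}{7}$)
$l{\left(L,o \right)} = -3 + o$
$Q{\left(U \right)} = \left(-3 + U\right) \left(\frac{2}{7} + U\right)$ ($Q{\left(U \right)} = \left(U - - \frac{2}{7}\right) \left(-3 + U\right) = \left(U + \frac{2}{7}\right) \left(-3 + U\right) = \left(\frac{2}{7} + U\right) \left(-3 + U\right) = \left(-3 + U\right) \left(\frac{2}{7} + U\right)$)
$\left(Q{\left(48 \right)} + 140941\right) - 12892 = \left(\frac{\left(-3 + 48\right) \left(2 + 7 \cdot 48\right)}{7} + 140941\right) - 12892 = \left(\frac{1}{7} \cdot 45 \left(2 + 336\right) + 140941\right) - 12892 = \left(\frac{1}{7} \cdot 45 \cdot 338 + 140941\right) - 12892 = \left(\frac{15210}{7} + 140941\right) - 12892 = \frac{1001797}{7} - 12892 = \frac{911553}{7}$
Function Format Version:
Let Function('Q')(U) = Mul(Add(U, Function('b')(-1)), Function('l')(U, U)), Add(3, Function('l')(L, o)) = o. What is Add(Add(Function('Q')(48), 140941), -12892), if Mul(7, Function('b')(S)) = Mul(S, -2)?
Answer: Rational(911553, 7) ≈ 1.3022e+5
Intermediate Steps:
Function('b')(S) = Mul(Rational(-2, 7), S) (Function('b')(S) = Mul(Rational(1, 7), Mul(S, -2)) = Mul(Rational(1, 7), Mul(-2, S)) = Mul(Rational(-2, 7), S))
Function('l')(L, o) = Add(-3, o)
Function('Q')(U) = Mul(Add(-3, U), Add(Rational(2, 7), U)) (Function('Q')(U) = Mul(Add(U, Mul(Rational(-2, 7), -1)), Add(-3, U)) = Mul(Add(U, Rational(2, 7)), Add(-3, U)) = Mul(Add(Rational(2, 7), U), Add(-3, U)) = Mul(Add(-3, U), Add(Rational(2, 7), U)))
Add(Add(Function('Q')(48), 140941), -12892) = Add(Add(Mul(Rational(1, 7), Add(-3, 48), Add(2, Mul(7, 48))), 140941), -12892) = Add(Add(Mul(Rational(1, 7), 45, Add(2, 336)), 140941), -12892) = Add(Add(Mul(Rational(1, 7), 45, 338), 140941), -12892) = Add(Add(Rational(15210, 7), 140941), -12892) = Add(Rational(1001797, 7), -12892) = Rational(911553, 7)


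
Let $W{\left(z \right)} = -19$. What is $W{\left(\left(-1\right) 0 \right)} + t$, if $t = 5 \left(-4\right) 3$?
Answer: $-79$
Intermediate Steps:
$t = -60$ ($t = \left(-20\right) 3 = -60$)
$W{\left(\left(-1\right) 0 \right)} + t = -19 - 60 = -79$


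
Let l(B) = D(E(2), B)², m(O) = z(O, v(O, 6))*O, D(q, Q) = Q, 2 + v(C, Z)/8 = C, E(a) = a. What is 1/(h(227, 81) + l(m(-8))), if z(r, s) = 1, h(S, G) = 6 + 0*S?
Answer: 1/70 ≈ 0.014286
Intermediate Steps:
h(S, G) = 6 (h(S, G) = 6 + 0 = 6)
v(C, Z) = -16 + 8*C
m(O) = O (m(O) = 1*O = O)
l(B) = B²
1/(h(227, 81) + l(m(-8))) = 1/(6 + (-8)²) = 1/(6 + 64) = 1/70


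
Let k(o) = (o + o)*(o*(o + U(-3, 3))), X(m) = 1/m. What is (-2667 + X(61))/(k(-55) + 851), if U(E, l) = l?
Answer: 162686/19138689 ≈ 0.0085004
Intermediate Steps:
k(o) = 2*o²*(3 + o) (k(o) = (o + o)*(o*(o + 3)) = (2*o)*(o*(3 + o)) = 2*o²*(3 + o))
(-2667 + X(61))/(k(-55) + 851) = (-2667 + 1/61)/(2*(-55)²*(3 - 55) + 851) = (-2667 + 1/61)/(2*3025*(-52) + 851) = -162686/(61*(-314600 + 851)) = -162686/61/(-313749) = -162686/61*(-1/313749) = 162686/19138689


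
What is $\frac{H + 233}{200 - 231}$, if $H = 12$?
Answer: $- \frac{245}{31} \approx -7.9032$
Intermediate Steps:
$\frac{H + 233}{200 - 231} = \frac{12 + 233}{200 - 231} = \frac{245}{-31} = 245 \left(- \frac{1}{31}\right) = - \frac{245}{31}$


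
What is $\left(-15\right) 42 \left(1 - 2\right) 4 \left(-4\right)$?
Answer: $-10080$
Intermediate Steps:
$\left(-15\right) 42 \left(1 - 2\right) 4 \left(-4\right) = - 630 \left(1 - 2\right) 4 \left(-4\right) = - 630 \left(-1\right) 4 \left(-4\right) = - 630 \left(\left(-4\right) \left(-4\right)\right) = \left(-630\right) 16 = -10080$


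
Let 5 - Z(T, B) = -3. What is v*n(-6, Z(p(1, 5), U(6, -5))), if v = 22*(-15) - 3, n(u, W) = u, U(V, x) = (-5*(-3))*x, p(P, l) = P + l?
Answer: 1998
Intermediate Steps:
U(V, x) = 15*x
Z(T, B) = 8 (Z(T, B) = 5 - 1*(-3) = 5 + 3 = 8)
v = -333 (v = -330 - 3 = -333)
v*n(-6, Z(p(1, 5), U(6, -5))) = -333*(-6) = 1998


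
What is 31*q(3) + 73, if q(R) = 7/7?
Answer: 104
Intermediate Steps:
q(R) = 1 (q(R) = 7*(1/7) = 1)
31*q(3) + 73 = 31*1 + 73 = 31 + 73 = 104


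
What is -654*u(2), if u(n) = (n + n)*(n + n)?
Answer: -10464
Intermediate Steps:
u(n) = 4*n² (u(n) = (2*n)*(2*n) = 4*n²)
-654*u(2) = -2616*2² = -2616*4 = -654*16 = -10464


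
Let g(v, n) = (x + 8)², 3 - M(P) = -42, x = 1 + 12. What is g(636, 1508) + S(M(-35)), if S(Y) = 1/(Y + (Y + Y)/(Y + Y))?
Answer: 20287/46 ≈ 441.02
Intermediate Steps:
x = 13
M(P) = 45 (M(P) = 3 - 1*(-42) = 3 + 42 = 45)
g(v, n) = 441 (g(v, n) = (13 + 8)² = 21² = 441)
S(Y) = 1/(1 + Y) (S(Y) = 1/(Y + (2*Y)/((2*Y))) = 1/(Y + (2*Y)*(1/(2*Y))) = 1/(Y + 1) = 1/(1 + Y))
g(636, 1508) + S(M(-35)) = 441 + 1/(1 + 45) = 441 + 1/46 = 20287/46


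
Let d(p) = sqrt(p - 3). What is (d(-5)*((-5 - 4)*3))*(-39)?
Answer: 2106*I*sqrt(2) ≈ 2978.3*I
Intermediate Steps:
d(p) = sqrt(-3 + p)
(d(-5)*((-5 - 4)*3))*(-39) = (sqrt(-3 - 5)*((-5 - 4)*3))*(-39) = (sqrt(-8)*(-9*3))*(-39) = ((2*I*sqrt(2))*(-27))*(-39) = -54*I*sqrt(2)*(-39) = 2106*I*sqrt(2)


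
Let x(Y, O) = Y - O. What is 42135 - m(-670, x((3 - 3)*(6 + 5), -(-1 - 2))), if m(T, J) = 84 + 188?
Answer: 41863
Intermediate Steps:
m(T, J) = 272
42135 - m(-670, x((3 - 3)*(6 + 5), -(-1 - 2))) = 42135 - 1*272 = 42135 - 272 = 41863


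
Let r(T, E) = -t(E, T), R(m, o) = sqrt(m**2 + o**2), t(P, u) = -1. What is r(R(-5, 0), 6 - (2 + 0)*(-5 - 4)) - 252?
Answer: -251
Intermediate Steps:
r(T, E) = 1 (r(T, E) = -1*(-1) = 1)
r(R(-5, 0), 6 - (2 + 0)*(-5 - 4)) - 252 = 1 - 252 = -251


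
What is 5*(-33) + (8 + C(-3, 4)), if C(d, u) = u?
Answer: -153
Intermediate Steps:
5*(-33) + (8 + C(-3, 4)) = 5*(-33) + (8 + 4) = -165 + 12 = -153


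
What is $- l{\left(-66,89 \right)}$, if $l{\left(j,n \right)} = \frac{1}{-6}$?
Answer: $\frac{1}{6} \approx 0.16667$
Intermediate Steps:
$l{\left(j,n \right)} = - \frac{1}{6}$
$- l{\left(-66,89 \right)} = \left(-1\right) \left(- \frac{1}{6}\right) = \frac{1}{6}$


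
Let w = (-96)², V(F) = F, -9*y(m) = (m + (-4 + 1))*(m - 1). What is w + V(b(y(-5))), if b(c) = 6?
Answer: 9222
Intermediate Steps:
y(m) = -(-1 + m)*(-3 + m)/9 (y(m) = -(m + (-4 + 1))*(m - 1)/9 = -(m - 3)*(-1 + m)/9 = -(-3 + m)*(-1 + m)/9 = -(-1 + m)*(-3 + m)/9)
w = 9216
w + V(b(y(-5))) = 9216 + 6 = 9222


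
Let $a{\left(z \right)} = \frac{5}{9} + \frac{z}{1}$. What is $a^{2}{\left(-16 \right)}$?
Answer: $\frac{19321}{81} \approx 238.53$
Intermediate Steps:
$a{\left(z \right)} = \frac{5}{9} + z$ ($a{\left(z \right)} = 5 \cdot \frac{1}{9} + z 1 = \frac{5}{9} + z$)
$a^{2}{\left(-16 \right)} = \left(\frac{5}{9} - 16\right)^{2} = \left(- \frac{139}{9}\right)^{2} = \frac{19321}{81}$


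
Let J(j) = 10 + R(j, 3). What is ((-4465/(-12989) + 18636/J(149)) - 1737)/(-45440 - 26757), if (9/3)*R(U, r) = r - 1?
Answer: -1087829/7502134664 ≈ -0.00014500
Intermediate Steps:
R(U, r) = -1/3 + r/3 (R(U, r) = (r - 1)/3 = (-1 + r)/3 = -1/3 + r/3)
J(j) = 32/3 (J(j) = 10 + (-1/3 + (1/3)*3) = 10 + (-1/3 + 1) = 10 + 2/3 = 32/3)
((-4465/(-12989) + 18636/J(149)) - 1737)/(-45440 - 26757) = ((-4465/(-12989) + 18636/(32/3)) - 1737)/(-45440 - 26757) = ((-4465*(-1/12989) + 18636*(3/32)) - 1737)/(-72197) = ((4465/12989 + 13977/8) - 1737)*(-1/72197) = (181582973/103912 - 1737)*(-1/72197) = (1087829/103912)*(-1/72197) = -1087829/7502134664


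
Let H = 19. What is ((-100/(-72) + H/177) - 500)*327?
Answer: -57705799/354 ≈ -1.6301e+5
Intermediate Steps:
((-100/(-72) + H/177) - 500)*327 = ((-100/(-72) + 19/177) - 500)*327 = ((-100*(-1/72) + 19*(1/177)) - 500)*327 = ((25/18 + 19/177) - 500)*327 = (1589/1062 - 500)*327 = -529411/1062*327 = -57705799/354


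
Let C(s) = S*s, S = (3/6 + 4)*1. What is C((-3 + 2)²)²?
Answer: 81/4 ≈ 20.250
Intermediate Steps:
S = 9/2 (S = (3*(⅙) + 4)*1 = (½ + 4)*1 = (9/2)*1 = 9/2 ≈ 4.5000)
C(s) = 9*s/2
C((-3 + 2)²)² = (9*(-3 + 2)²/2)² = ((9/2)*(-1)²)² = ((9/2)*1)² = (9/2)² = 81/4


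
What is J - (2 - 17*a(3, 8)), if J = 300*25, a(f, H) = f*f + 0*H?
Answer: 7651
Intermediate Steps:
a(f, H) = f² (a(f, H) = f² + 0 = f²)
J = 7500
J - (2 - 17*a(3, 8)) = 7500 - (2 - 17*3²) = 7500 - (2 - 17*9) = 7500 - (2 - 153) = 7500 - 1*(-151) = 7500 + 151 = 7651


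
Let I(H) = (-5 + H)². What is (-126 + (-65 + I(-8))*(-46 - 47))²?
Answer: 96000804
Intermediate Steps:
(-126 + (-65 + I(-8))*(-46 - 47))² = (-126 + (-65 + (-5 - 8)²)*(-46 - 47))² = (-126 + (-65 + (-13)²)*(-93))² = (-126 + (-65 + 169)*(-93))² = (-126 + 104*(-93))² = (-126 - 9672)² = (-9798)² = 96000804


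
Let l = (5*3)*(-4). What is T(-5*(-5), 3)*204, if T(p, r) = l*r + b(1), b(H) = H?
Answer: -36516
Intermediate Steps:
l = -60 (l = 15*(-4) = -60)
T(p, r) = 1 - 60*r (T(p, r) = -60*r + 1 = 1 - 60*r)
T(-5*(-5), 3)*204 = (1 - 60*3)*204 = (1 - 180)*204 = -179*204 = -36516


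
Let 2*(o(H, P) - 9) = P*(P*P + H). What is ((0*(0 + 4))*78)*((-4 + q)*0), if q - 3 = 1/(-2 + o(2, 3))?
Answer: 0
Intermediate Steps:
o(H, P) = 9 + P*(H + P²)/2 (o(H, P) = 9 + (P*(P*P + H))/2 = 9 + (P*(P² + H))/2 = 9 + (P*(H + P²))/2 = 9 + P*(H + P²)/2)
q = 143/47 (q = 3 + 1/(-2 + (9 + (½)*3³ + (½)*2*3)) = 3 + 1/(-2 + (9 + (½)*27 + 3)) = 3 + 1/(-2 + (9 + 27/2 + 3)) = 3 + 1/(-2 + 51/2) = 3 + 1/(47/2) = 3 + 2/47 = 143/47 ≈ 3.0426)
((0*(0 + 4))*78)*((-4 + q)*0) = ((0*(0 + 4))*78)*((-4 + 143/47)*0) = ((0*4)*78)*(-45/47*0) = (0*78)*0 = 0*0 = 0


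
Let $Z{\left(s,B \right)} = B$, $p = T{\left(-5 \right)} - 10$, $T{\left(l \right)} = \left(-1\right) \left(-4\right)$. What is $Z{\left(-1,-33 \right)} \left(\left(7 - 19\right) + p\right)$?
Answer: $594$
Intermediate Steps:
$T{\left(l \right)} = 4$
$p = -6$ ($p = 4 - 10 = -6$)
$Z{\left(-1,-33 \right)} \left(\left(7 - 19\right) + p\right) = - 33 \left(\left(7 - 19\right) - 6\right) = - 33 \left(-12 - 6\right) = \left(-33\right) \left(-18\right) = 594$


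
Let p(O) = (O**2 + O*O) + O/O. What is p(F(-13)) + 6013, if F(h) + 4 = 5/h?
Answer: 1022864/169 ≈ 6052.5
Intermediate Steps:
F(h) = -4 + 5/h
p(O) = 1 + 2*O**2 (p(O) = (O**2 + O**2) + 1 = 2*O**2 + 1 = 1 + 2*O**2)
p(F(-13)) + 6013 = (1 + 2*(-4 + 5/(-13))**2) + 6013 = (1 + 2*(-4 + 5*(-1/13))**2) + 6013 = (1 + 2*(-4 - 5/13)**2) + 6013 = (1 + 2*(-57/13)**2) + 6013 = (1 + 2*(3249/169)) + 6013 = (1 + 6498/169) + 6013 = 6667/169 + 6013 = 1022864/169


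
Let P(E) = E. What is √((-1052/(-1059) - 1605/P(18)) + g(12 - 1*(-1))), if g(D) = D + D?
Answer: I*√278904594/2118 ≈ 7.885*I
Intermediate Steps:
g(D) = 2*D
√((-1052/(-1059) - 1605/P(18)) + g(12 - 1*(-1))) = √((-1052/(-1059) - 1605/18) + 2*(12 - 1*(-1))) = √((-1052*(-1/1059) - 1605*1/18) + 2*(12 + 1)) = √((1052/1059 - 535/6) + 2*13) = √(-186751/2118 + 26) = √(-131683/2118) = I*√278904594/2118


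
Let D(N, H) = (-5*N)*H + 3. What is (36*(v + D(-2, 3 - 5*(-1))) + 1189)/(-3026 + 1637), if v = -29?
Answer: -3133/1389 ≈ -2.2556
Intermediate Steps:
D(N, H) = 3 - 5*H*N (D(N, H) = -5*H*N + 3 = 3 - 5*H*N)
(36*(v + D(-2, 3 - 5*(-1))) + 1189)/(-3026 + 1637) = (36*(-29 + (3 - 5*(3 - 5*(-1))*(-2))) + 1189)/(-3026 + 1637) = (36*(-29 + (3 - 5*(3 + 5)*(-2))) + 1189)/(-1389) = (36*(-29 + (3 - 5*8*(-2))) + 1189)*(-1/1389) = (36*(-29 + (3 + 80)) + 1189)*(-1/1389) = (36*(-29 + 83) + 1189)*(-1/1389) = (36*54 + 1189)*(-1/1389) = (1944 + 1189)*(-1/1389) = 3133*(-1/1389) = -3133/1389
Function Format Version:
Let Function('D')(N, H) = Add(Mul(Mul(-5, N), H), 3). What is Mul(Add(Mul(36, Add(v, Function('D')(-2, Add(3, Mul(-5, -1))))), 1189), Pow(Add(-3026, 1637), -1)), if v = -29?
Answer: Rational(-3133, 1389) ≈ -2.2556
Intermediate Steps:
Function('D')(N, H) = Add(3, Mul(-5, H, N)) (Function('D')(N, H) = Add(Mul(-5, H, N), 3) = Add(3, Mul(-5, H, N)))
Mul(Add(Mul(36, Add(v, Function('D')(-2, Add(3, Mul(-5, -1))))), 1189), Pow(Add(-3026, 1637), -1)) = Mul(Add(Mul(36, Add(-29, Add(3, Mul(-5, Add(3, Mul(-5, -1)), -2)))), 1189), Pow(Add(-3026, 1637), -1)) = Mul(Add(Mul(36, Add(-29, Add(3, Mul(-5, Add(3, 5), -2)))), 1189), Pow(-1389, -1)) = Mul(Add(Mul(36, Add(-29, Add(3, Mul(-5, 8, -2)))), 1189), Rational(-1, 1389)) = Mul(Add(Mul(36, Add(-29, Add(3, 80))), 1189), Rational(-1, 1389)) = Mul(Add(Mul(36, Add(-29, 83)), 1189), Rational(-1, 1389)) = Mul(Add(Mul(36, 54), 1189), Rational(-1, 1389)) = Mul(Add(1944, 1189), Rational(-1, 1389)) = Mul(3133, Rational(-1, 1389)) = Rational(-3133, 1389)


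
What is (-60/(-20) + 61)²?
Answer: 4096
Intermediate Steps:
(-60/(-20) + 61)² = (-60*(-1/20) + 61)² = (3 + 61)² = 64² = 4096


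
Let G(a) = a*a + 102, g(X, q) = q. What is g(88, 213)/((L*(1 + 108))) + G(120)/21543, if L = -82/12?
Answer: 12425828/32091889 ≈ 0.38720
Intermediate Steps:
G(a) = 102 + a² (G(a) = a² + 102 = 102 + a²)
L = -41/6 (L = -82*1/12 = -41/6 ≈ -6.8333)
g(88, 213)/((L*(1 + 108))) + G(120)/21543 = 213/((-41*(1 + 108)/6)) + (102 + 120²)/21543 = 213/((-41/6*109)) + (102 + 14400)*(1/21543) = 213/(-4469/6) + 14502*(1/21543) = 213*(-6/4469) + 4834/7181 = -1278/4469 + 4834/7181 = 12425828/32091889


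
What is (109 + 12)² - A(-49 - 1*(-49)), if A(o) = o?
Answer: 14641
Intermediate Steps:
(109 + 12)² - A(-49 - 1*(-49)) = (109 + 12)² - (-49 - 1*(-49)) = 121² - (-49 + 49) = 14641 - 1*0 = 14641 + 0 = 14641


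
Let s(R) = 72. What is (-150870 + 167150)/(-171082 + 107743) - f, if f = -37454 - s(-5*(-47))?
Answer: 2376843034/63339 ≈ 37526.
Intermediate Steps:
f = -37526 (f = -37454 - 1*72 = -37454 - 72 = -37526)
(-150870 + 167150)/(-171082 + 107743) - f = (-150870 + 167150)/(-171082 + 107743) - 1*(-37526) = 16280/(-63339) + 37526 = 16280*(-1/63339) + 37526 = -16280/63339 + 37526 = 2376843034/63339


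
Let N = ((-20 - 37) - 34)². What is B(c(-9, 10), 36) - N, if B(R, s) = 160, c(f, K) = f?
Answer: -8121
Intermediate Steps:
N = 8281 (N = (-57 - 34)² = (-91)² = 8281)
B(c(-9, 10), 36) - N = 160 - 1*8281 = 160 - 8281 = -8121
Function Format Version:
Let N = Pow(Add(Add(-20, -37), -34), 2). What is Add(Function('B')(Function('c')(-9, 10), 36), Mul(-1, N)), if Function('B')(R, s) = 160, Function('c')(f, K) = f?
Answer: -8121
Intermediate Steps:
N = 8281 (N = Pow(Add(-57, -34), 2) = Pow(-91, 2) = 8281)
Add(Function('B')(Function('c')(-9, 10), 36), Mul(-1, N)) = Add(160, Mul(-1, 8281)) = Add(160, -8281) = -8121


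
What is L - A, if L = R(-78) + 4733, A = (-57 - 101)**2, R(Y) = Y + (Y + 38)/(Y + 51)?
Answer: -548303/27 ≈ -20308.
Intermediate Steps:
R(Y) = Y + (38 + Y)/(51 + Y)
A = 24964 (A = (-158)**2 = 24964)
L = 125725/27 (L = (38 + (-78)**2 + 52*(-78))/(51 - 78) + 4733 = (38 + 6084 - 4056)/(-27) + 4733 = -1/27*2066 + 4733 = -2066/27 + 4733 = 125725/27 ≈ 4656.5)
L - A = 125725/27 - 1*24964 = 125725/27 - 24964 = -548303/27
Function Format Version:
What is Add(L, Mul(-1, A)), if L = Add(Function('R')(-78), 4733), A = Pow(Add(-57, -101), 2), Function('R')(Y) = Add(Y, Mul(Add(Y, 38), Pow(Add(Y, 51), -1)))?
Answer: Rational(-548303, 27) ≈ -20308.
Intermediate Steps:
Function('R')(Y) = Add(Y, Mul(Pow(Add(51, Y), -1), Add(38, Y))) (Function('R')(Y) = Add(Y, Mul(Add(38, Y), Pow(Add(51, Y), -1))) = Add(Y, Mul(Pow(Add(51, Y), -1), Add(38, Y))))
A = 24964 (A = Pow(-158, 2) = 24964)
L = Rational(125725, 27) (L = Add(Mul(Pow(Add(51, -78), -1), Add(38, Pow(-78, 2), Mul(52, -78))), 4733) = Add(Mul(Pow(-27, -1), Add(38, 6084, -4056)), 4733) = Add(Mul(Rational(-1, 27), 2066), 4733) = Add(Rational(-2066, 27), 4733) = Rational(125725, 27) ≈ 4656.5)
Add(L, Mul(-1, A)) = Add(Rational(125725, 27), Mul(-1, 24964)) = Add(Rational(125725, 27), -24964) = Rational(-548303, 27)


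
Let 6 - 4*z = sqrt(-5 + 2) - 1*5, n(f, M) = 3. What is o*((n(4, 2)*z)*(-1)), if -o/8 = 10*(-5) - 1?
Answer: -3366 + 306*I*sqrt(3) ≈ -3366.0 + 530.01*I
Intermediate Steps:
z = 11/4 - I*sqrt(3)/4 (z = 3/2 - (sqrt(-5 + 2) - 1*5)/4 = 3/2 - (sqrt(-3) - 5)/4 = 3/2 - (I*sqrt(3) - 5)/4 = 3/2 - (-5 + I*sqrt(3))/4 = 3/2 + (5/4 - I*sqrt(3)/4) = 11/4 - I*sqrt(3)/4 ≈ 2.75 - 0.43301*I)
o = 408 (o = -8*(10*(-5) - 1) = -8*(-50 - 1) = -8*(-51) = 408)
o*((n(4, 2)*z)*(-1)) = 408*((3*(11/4 - I*sqrt(3)/4))*(-1)) = 408*((33/4 - 3*I*sqrt(3)/4)*(-1)) = 408*(-33/4 + 3*I*sqrt(3)/4) = -3366 + 306*I*sqrt(3)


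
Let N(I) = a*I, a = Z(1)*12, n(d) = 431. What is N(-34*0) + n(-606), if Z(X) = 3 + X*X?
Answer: 431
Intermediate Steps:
Z(X) = 3 + X²
a = 48 (a = (3 + 1²)*12 = (3 + 1)*12 = 4*12 = 48)
N(I) = 48*I
N(-34*0) + n(-606) = 48*(-34*0) + 431 = 48*0 + 431 = 0 + 431 = 431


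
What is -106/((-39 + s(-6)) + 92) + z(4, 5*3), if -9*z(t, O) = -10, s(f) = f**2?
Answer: -64/801 ≈ -0.079900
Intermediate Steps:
z(t, O) = 10/9 (z(t, O) = -1/9*(-10) = 10/9)
-106/((-39 + s(-6)) + 92) + z(4, 5*3) = -106/((-39 + (-6)**2) + 92) + 10/9 = -106/((-39 + 36) + 92) + 10/9 = -106/(-3 + 92) + 10/9 = -106/89 + 10/9 = -64/801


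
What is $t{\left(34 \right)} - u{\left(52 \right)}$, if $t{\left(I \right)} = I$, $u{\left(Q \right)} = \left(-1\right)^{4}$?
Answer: $33$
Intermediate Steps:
$u{\left(Q \right)} = 1$
$t{\left(34 \right)} - u{\left(52 \right)} = 34 - 1 = 33$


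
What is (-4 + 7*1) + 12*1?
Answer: 15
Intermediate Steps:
(-4 + 7*1) + 12*1 = (-4 + 7) + 12 = 3 + 12 = 15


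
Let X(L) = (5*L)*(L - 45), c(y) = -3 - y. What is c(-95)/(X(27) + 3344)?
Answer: 46/457 ≈ 0.10066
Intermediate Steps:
X(L) = 5*L*(-45 + L) (X(L) = (5*L)*(-45 + L) = 5*L*(-45 + L))
c(-95)/(X(27) + 3344) = (-3 - 1*(-95))/(5*27*(-45 + 27) + 3344) = (-3 + 95)/(5*27*(-18) + 3344) = 92/(-2430 + 3344) = 92/914 = 92*(1/914) = 46/457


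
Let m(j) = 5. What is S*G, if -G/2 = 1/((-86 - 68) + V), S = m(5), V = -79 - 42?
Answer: 2/55 ≈ 0.036364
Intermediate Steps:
V = -121
S = 5
G = 2/275 (G = -2/((-86 - 68) - 121) = -2/(-154 - 121) = -2/(-275) = -2*(-1/275) = 2/275 ≈ 0.0072727)
S*G = 5*(2/275) = 2/55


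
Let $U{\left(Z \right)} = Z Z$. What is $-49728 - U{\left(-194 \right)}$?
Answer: $-87364$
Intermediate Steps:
$U{\left(Z \right)} = Z^{2}$
$-49728 - U{\left(-194 \right)} = -49728 - \left(-194\right)^{2} = -49728 - 37636 = -87364$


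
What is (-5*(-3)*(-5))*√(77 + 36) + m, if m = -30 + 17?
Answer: -13 - 75*√113 ≈ -810.26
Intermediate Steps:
m = -13
(-5*(-3)*(-5))*√(77 + 36) + m = (-5*(-3)*(-5))*√(77 + 36) - 13 = (15*(-5))*√113 - 13 = -75*√113 - 13 = -13 - 75*√113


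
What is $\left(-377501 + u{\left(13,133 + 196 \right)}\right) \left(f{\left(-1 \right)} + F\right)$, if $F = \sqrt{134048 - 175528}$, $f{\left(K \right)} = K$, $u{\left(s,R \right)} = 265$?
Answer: $377236 - 754472 i \sqrt{10370} \approx 3.7724 \cdot 10^{5} - 7.683 \cdot 10^{7} i$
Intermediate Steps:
$F = 2 i \sqrt{10370}$ ($F = \sqrt{-41480} = 2 i \sqrt{10370} \approx 203.67 i$)
$\left(-377501 + u{\left(13,133 + 196 \right)}\right) \left(f{\left(-1 \right)} + F\right) = \left(-377501 + 265\right) \left(-1 + 2 i \sqrt{10370}\right) = - 377236 \left(-1 + 2 i \sqrt{10370}\right) = 377236 - 754472 i \sqrt{10370}$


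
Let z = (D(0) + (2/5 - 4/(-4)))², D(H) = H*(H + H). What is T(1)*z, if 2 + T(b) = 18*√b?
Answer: 784/25 ≈ 31.360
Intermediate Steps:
D(H) = 2*H² (D(H) = H*(2*H) = 2*H²)
T(b) = -2 + 18*√b
z = 49/25 (z = (2*0² + (2/5 - 4/(-4)))² = (2*0 + (2*(⅕) - 4*(-¼)))² = (0 + (⅖ + 1))² = (0 + 7/5)² = (7/5)² = 49/25 ≈ 1.9600)
T(1)*z = (-2 + 18*√1)*(49/25) = (-2 + 18*1)*(49/25) = (-2 + 18)*(49/25) = 16*(49/25) = 784/25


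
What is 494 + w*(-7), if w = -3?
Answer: 515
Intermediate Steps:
494 + w*(-7) = 494 - 3*(-7) = 494 + 21 = 515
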